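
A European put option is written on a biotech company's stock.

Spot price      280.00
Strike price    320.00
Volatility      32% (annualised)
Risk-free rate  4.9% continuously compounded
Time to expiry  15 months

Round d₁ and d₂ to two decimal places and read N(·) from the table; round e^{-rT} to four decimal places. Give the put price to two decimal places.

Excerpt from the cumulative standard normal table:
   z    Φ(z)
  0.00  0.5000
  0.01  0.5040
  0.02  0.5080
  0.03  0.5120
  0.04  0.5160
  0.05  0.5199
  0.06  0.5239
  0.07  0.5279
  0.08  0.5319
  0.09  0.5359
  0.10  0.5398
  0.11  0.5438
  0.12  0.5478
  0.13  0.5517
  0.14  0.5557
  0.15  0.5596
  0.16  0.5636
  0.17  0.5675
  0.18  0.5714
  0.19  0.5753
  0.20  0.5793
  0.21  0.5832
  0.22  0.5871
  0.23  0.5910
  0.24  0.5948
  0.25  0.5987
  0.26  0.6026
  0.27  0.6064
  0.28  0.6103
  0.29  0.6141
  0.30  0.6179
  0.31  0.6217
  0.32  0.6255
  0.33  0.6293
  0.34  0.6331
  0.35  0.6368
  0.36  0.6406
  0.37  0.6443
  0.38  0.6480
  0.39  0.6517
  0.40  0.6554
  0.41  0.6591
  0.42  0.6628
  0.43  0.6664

52.80

σ√T = 0.32 × 1.1180 = 0.3578
d₁ = [ln(280/320) + (0.049 + 0.32²/2)·1.25] / 0.3578 = [-0.1335 + 0.1253] / 0.3578 = -0.0231 ⇒ -0.02
d₂ = d₁ − σ√T = -0.0231 − 0.3578 = -0.3809 ⇒ -0.38
e^(−rT) = e^(−0.049·1.25) = 0.9406
N(−d₂) = N(0.38) = 0.6480;  N(−d₁) = N(0.02) = 0.5080
P = 320·0.9406·0.6480 − 280·0.5080 = 195.0428 − 142.2400 = 52.8028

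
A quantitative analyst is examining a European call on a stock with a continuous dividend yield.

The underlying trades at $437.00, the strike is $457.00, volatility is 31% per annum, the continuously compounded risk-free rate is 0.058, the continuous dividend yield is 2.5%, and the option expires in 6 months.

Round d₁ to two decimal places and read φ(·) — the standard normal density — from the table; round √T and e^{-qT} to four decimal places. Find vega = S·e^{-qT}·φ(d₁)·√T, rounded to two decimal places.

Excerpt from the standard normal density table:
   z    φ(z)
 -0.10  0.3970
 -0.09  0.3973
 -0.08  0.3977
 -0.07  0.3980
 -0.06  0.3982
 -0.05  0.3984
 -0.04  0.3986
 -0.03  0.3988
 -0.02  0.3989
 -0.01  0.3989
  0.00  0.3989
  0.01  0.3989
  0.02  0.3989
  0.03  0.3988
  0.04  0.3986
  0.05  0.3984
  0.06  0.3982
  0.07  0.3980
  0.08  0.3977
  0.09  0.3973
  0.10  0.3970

σ√T = 0.31·√0.5 = 0.2192
ln(S/K) + (r − q + σ²/2)T = ln(437/457) + (0.058 − 0.025 + 0.31²/2)·0.5 = -0.0448 + 0.0405 = -0.0042
d₁ = -0.0042 / 0.2192 = -0.0193 which rounds to -0.02
√T = √0.5 = 0.7071
φ(d₁) = φ(-0.02) = 0.3989
exp(−qT) = exp(−0.025·0.5) = 0.9876
vega = S·exp(−qT)·φ(d₁)·√T = 437·0.9876·0.3989·0.7071 = 121.7327

121.73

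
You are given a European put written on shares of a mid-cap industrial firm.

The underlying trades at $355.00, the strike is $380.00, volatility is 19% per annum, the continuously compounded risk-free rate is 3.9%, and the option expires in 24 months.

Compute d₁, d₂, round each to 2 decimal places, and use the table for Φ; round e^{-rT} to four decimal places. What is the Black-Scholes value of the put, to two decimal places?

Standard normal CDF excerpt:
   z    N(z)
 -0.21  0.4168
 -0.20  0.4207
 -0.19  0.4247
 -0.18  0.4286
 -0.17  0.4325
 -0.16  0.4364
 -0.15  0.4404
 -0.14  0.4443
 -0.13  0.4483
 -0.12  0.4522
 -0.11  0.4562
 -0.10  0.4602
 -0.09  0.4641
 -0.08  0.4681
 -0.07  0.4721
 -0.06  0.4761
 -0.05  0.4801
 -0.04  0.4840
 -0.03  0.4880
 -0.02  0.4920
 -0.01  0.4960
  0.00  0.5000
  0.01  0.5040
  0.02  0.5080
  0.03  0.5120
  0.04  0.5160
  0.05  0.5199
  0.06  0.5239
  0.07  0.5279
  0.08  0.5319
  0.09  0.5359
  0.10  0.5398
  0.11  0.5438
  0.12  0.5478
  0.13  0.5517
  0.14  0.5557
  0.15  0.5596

$36.20

σ√T = 0.19·√2 = 0.2687
d₁ = [ln(355/380) + (0.039 + 0.19²/2)·2] / 0.2687 = [-0.0681 + 0.1141] / 0.2687 = 0.1714 which rounds to 0.17
d₂ = d₁ − σ√T = 0.1714 − 0.2687 = -0.0973 which rounds to -0.10
e^(−rT) = e^(−0.039·2) = 0.9250
N(−d₂) = N(0.10) = 0.5398;  N(−d₁) = N(-0.17) = 0.4325
P = 380·0.9250·0.5398 − 355·0.4325 = 189.7397 − 153.5375 = 36.2022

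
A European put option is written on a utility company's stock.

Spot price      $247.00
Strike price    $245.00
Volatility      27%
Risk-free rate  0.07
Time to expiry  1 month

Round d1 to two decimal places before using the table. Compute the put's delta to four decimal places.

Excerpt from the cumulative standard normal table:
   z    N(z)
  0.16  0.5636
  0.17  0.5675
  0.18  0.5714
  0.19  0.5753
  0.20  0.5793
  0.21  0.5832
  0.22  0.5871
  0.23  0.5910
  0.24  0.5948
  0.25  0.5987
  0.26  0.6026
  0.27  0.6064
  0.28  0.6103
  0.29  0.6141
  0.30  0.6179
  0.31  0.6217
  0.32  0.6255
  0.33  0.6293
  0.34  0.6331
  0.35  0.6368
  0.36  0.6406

-0.4129

T = 0.08333;  σ√T = 0.0779
d₁ = [ln(247/245) + (0.07 + 0.27²/2)·0.08333] / 0.0779 = [0.0081 + 0.0089] / 0.0779 = 0.2181 → 0.22
N(d₁) = N(0.22) = 0.5871
Δ_put = N(d₁) − 1 = 0.5871 − 1 = -0.4129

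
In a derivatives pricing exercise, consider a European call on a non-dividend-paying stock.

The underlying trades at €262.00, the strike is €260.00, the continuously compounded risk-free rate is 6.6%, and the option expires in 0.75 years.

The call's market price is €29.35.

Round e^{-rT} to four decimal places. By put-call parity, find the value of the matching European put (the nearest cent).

exp(−rT) = exp(−0.066·0.75) = 0.9517
Put-call parity: C − P = S − K·e^(−rT) = 262 − 260·0.9517 = 262 − 247.4420 = 14.5580
P = C − (C − P) = 29.35 − (14.5580) = 14.7920

€14.79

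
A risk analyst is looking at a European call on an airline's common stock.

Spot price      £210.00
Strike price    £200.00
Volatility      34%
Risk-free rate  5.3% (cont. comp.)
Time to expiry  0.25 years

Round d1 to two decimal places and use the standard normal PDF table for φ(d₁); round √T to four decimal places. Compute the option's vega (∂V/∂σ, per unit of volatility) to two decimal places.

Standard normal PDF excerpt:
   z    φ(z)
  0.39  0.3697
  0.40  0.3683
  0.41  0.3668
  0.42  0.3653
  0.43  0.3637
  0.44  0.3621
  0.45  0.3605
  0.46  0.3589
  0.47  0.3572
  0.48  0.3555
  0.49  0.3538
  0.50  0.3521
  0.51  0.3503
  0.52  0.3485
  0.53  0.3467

37.85

σ√T = 0.34 × 0.5000 = 0.1700
ln(S/K) + (r + σ²/2)T = ln(210/200) + (0.053 + 0.34²/2)·0.25 = 0.0488 + 0.0277 = 0.0765
d₁ = 0.0765 / 0.1700 = 0.4499 which rounds to 0.45
√T = √0.25 = 0.5000
φ(d₁) = φ(0.45) = 0.3605
vega = S·φ(d₁)·√T = 210·0.3605·0.5000 = 37.8525
(Call and put vega coincide under Black-Scholes.)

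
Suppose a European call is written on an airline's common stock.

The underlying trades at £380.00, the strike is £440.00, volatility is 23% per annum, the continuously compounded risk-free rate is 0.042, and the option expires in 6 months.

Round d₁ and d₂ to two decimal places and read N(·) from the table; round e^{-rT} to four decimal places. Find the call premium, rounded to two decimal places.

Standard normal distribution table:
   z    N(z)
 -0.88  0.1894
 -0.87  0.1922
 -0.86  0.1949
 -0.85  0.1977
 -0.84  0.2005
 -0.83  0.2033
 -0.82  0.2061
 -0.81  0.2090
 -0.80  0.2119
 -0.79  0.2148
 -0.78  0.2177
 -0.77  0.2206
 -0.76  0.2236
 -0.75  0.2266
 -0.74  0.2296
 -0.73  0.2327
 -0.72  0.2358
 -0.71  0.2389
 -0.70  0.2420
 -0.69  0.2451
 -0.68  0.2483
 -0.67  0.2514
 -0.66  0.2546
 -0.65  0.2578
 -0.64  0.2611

T = 0.5;  σ√T = 0.1626
d₁ = [ln(380/440) + (0.042 + 0.23²/2)·0.5] / 0.1626 = [-0.1466 + 0.0342] / 0.1626 = -0.6910 which rounds to -0.69
d₂ = d₁ − σ√T = -0.6910 − 0.1626 = -0.8536 which rounds to -0.85
e^(−rT) = e^(−0.042·0.5) = 0.9792
C = 380·N(-0.69) − 440·0.9792·N(-0.85) = 380·0.2451 − 440·0.9792·0.1977 = 93.1380 − 85.1786 = 7.9594

£7.96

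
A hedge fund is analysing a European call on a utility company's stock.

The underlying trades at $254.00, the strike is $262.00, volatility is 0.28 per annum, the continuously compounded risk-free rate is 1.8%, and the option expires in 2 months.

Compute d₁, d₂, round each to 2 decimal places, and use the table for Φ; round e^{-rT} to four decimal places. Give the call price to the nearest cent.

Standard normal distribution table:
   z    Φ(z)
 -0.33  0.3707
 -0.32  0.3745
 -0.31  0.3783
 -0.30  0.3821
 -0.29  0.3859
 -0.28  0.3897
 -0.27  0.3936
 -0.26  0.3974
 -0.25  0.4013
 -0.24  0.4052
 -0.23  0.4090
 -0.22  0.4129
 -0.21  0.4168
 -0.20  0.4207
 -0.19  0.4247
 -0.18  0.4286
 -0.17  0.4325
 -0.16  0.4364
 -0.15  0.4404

T = 0.1667;  σ√T = 0.1143
d₁ = [ln(254/262) + (0.018 + ½·0.28²)·0.1667] / (σ√T) = (-0.0310 + 0.0095) / 0.1143 = -0.1879 ≈ -0.19
d₂ = -0.1879 − 0.1143 = -0.3022 ≈ -0.30
e^(−rT) = e^(−0.018·0.1667) = 0.9970
C = 254·N(-0.19) − 262·0.9970·N(-0.30) = 254·0.4247 − 262·0.9970·0.3821 = 107.8738 − 99.8099 = 8.0639

$8.06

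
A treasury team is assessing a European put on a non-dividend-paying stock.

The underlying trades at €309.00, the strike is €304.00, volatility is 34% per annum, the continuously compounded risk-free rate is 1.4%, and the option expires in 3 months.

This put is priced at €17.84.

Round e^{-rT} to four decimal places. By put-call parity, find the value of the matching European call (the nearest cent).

exp(−rT) = exp(−0.014·0.25) = 0.9965
Put-call parity: C − P = S − K·e^(−rT) = 309 − 304·0.9965 = 309 − 302.9360 = 6.0640
C = P + (C − P) = 17.84 + (6.0640) = 23.9040

€23.90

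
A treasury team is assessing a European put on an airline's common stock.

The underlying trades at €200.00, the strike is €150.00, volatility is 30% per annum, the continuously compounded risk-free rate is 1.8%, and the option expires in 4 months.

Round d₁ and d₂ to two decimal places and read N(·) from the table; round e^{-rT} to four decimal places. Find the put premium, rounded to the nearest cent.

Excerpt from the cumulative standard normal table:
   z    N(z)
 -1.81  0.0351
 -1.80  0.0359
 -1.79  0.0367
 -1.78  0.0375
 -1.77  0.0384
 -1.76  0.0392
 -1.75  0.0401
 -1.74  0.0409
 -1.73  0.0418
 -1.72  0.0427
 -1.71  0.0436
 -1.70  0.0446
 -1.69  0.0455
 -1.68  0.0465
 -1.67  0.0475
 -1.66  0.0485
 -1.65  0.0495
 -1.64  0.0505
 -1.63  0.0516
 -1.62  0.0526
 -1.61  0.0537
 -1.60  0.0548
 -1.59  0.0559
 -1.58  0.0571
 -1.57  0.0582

T = 0.3333;  σ√T = 0.1732
d₁ = [ln(200/150) + (0.018 + 0.3²/2)·0.3333] / 0.1732 = [0.2877 + 0.0210] / 0.1732 = 1.7822 which rounds to 1.78
d₂ = d₁ − σ√T = 1.7822 − 0.1732 = 1.6090 which rounds to 1.61
e^(−rT) = e^(−0.018·0.3333) = 0.9940
N(−d₂) = N(-1.61) = 0.0537;  N(−d₁) = N(-1.78) = 0.0375
P = 150·0.9940·0.0537 − 200·0.0375 = 8.0067 − 7.5000 = 0.5067

€0.51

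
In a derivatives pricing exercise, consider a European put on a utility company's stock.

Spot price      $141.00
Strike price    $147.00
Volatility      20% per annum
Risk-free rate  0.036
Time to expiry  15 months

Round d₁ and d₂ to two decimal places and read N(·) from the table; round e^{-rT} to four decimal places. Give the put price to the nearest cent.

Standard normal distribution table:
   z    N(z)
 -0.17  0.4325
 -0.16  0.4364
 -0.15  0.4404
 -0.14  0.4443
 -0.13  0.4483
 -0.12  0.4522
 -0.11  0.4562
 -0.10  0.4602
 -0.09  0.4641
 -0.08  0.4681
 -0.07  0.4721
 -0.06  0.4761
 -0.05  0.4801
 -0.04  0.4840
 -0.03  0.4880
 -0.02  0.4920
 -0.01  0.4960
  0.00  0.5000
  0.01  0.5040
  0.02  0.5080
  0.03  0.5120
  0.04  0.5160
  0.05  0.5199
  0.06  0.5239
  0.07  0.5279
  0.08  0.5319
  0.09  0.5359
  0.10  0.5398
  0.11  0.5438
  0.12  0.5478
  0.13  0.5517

σ√T = 0.2·√1.25 = 0.2236
d₁ = [ln(141/147) + (0.036 + ½·0.2²)·1.25] / (σ√T) = (-0.0417 + 0.0700) / 0.2236 = 0.1267 ⇒ 0.13
d₂ = 0.1267 − 0.2236 = -0.0969 ⇒ -0.10
e^(−rT) = e^(−0.036·1.25) = 0.9560
P = 147·0.9560·N(0.10) − 141·N(-0.13) = 147·0.9560·0.5398 − 141·0.4483 = 75.8592 − 63.2103 = 12.6489

$12.65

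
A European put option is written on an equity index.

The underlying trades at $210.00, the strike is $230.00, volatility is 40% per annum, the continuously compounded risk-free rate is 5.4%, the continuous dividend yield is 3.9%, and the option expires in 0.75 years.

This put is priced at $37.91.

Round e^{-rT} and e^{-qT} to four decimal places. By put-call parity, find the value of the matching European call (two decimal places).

$20.99

e^(−qT) = e^(−0.039·0.75) = 0.9712;  e^(−rT) = e^(−0.054·0.75) = 0.9603
Put-call parity: C − P = S·e^(−qT) − K·e^(−rT) = 210·0.9712 − 230·0.9603 = 203.9520 − 220.8690 = -16.9170
C = P + (C − P) = 37.91 + (-16.9170) = 20.9930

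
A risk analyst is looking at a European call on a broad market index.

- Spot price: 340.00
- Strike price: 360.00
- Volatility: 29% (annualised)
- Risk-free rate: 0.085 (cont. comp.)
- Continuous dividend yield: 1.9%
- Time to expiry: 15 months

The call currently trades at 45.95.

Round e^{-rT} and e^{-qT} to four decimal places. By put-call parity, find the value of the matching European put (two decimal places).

37.65

e^(−qT) = e^(−0.019·1.25) = 0.9765;  e^(−rT) = e^(−0.085·1.25) = 0.8992
Put-call parity: C − P = S·e^(−qT) − K·e^(−rT) = 340·0.9765 − 360·0.8992 = 332.0100 − 323.7120 = 8.2980
P = C − (C − P) = 45.95 − (8.2980) = 37.6520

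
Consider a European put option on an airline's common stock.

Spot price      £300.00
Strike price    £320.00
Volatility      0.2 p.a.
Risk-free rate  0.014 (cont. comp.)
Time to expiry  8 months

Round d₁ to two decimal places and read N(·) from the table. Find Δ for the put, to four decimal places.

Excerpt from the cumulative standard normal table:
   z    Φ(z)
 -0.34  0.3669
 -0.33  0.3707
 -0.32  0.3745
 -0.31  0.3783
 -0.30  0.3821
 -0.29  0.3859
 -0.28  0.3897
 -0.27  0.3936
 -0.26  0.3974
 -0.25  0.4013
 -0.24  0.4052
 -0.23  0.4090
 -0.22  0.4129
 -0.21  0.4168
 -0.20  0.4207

σ√T = 0.2 × 0.8165 = 0.1633
d₁ = [ln(300/320) + (0.014 + 0.2²/2)·0.6667] / 0.1633 = [-0.0645 + 0.0227] / 0.1633 = -0.2564 ⇒ -0.26
N(d₁) = N(-0.26) = 0.3974
Δ_put = N(d₁) − 1 = 0.3974 − 1 = -0.6026

-0.6026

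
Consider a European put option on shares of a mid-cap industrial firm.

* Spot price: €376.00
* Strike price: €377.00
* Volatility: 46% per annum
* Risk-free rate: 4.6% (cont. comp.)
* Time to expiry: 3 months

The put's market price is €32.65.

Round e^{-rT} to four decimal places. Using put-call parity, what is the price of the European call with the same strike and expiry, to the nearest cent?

e^(−rT) = e^(−0.046·0.25) = 0.9886
Put-call parity: C − P = S − K·e^(−rT) = 376 − 377·0.9886 = 376 − 372.7022 = 3.2978
C = P + (C − P) = 32.65 + (3.2978) = 35.9478

€35.95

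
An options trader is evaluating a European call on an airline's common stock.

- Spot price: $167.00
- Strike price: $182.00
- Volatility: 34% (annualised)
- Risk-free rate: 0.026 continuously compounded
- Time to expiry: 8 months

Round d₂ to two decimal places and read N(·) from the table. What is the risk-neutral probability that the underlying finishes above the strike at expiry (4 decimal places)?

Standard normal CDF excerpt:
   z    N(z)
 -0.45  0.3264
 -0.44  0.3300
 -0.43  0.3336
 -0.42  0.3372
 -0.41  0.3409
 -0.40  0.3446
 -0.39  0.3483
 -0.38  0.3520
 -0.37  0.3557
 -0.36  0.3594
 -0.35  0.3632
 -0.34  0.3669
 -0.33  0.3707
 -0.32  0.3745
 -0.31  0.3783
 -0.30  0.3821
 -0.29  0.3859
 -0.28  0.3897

σ√T = 0.34 × 0.8165 = 0.2776
ln(S/K) + (r + σ²/2)T = ln(167/182) + (0.026 + 0.34²/2)·0.6667 = -0.0860 + 0.0559 = -0.0301
d₁ = -0.0301 / 0.2776 = -0.1086 ≈ -0.11
d₂ = d₁ − σ√T = -0.1086 − 0.2776 = -0.3862 ≈ -0.39
Risk-neutral Pr[S_T > K] = N(d₂) = N(-0.39) = 0.3483

0.3483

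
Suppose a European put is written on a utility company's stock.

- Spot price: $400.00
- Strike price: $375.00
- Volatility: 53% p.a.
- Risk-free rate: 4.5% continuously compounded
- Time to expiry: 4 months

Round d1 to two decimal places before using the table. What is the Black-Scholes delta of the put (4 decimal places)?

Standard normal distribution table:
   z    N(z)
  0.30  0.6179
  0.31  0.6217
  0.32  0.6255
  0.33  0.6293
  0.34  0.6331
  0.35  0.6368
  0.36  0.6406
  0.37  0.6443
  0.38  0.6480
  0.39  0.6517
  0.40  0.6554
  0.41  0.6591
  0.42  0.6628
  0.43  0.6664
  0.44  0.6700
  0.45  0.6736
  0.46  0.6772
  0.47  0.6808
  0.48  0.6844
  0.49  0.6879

-0.3409

σ√T = 0.53 × 0.5774 = 0.3060
ln(S/K) + (r + σ²/2)T = ln(400/375) + (0.045 + 0.53²/2)·0.3333 = 0.0645 + 0.0618 = 0.1264
d₁ = 0.1264 / 0.3060 = 0.4129 ⇒ 0.41
N(d₁) = N(0.41) = 0.6591
Δ_put = N(d₁) − 1 = 0.6591 − 1 = -0.3409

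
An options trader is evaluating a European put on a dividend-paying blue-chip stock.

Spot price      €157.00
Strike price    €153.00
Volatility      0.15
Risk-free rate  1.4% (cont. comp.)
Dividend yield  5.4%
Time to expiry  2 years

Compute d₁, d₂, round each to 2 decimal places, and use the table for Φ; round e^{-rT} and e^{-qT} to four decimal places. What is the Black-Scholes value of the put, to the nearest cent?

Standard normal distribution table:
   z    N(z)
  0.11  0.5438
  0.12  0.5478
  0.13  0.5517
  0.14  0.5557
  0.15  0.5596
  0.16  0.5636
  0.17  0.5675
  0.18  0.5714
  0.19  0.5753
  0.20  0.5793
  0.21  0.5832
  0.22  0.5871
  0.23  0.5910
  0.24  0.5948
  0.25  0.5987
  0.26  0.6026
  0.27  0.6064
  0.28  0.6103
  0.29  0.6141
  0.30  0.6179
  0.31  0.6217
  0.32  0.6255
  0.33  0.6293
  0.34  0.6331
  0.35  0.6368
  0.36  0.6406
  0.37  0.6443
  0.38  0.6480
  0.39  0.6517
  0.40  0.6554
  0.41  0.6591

T = 2;  σ√T = 0.2121
d₁ = [ln(157/153) + (0.014 − 0.054 + 0.15²/2)·2] / 0.2121 = [0.0258 − 0.0575] / 0.2121 = -0.1494 ⇒ -0.15
d₂ = d₁ − σ√T = -0.1494 − 0.2121 = -0.3615 ⇒ -0.36
exp(−qT) = exp(−0.054·2) = 0.8976;  exp(−rT) = exp(−0.014·2) = 0.9724
N(−d₂) = N(0.36) = 0.6406;  N(−d₁) = N(0.15) = 0.5596
P = 153·0.9724·0.6406 − 157·0.8976·0.5596 = 95.3067 − 78.8606 = 16.4461

€16.45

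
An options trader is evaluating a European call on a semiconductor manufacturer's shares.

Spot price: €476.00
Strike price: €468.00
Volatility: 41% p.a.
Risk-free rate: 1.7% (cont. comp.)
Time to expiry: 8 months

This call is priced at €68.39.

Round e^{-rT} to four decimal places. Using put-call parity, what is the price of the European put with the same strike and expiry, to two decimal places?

€55.10

e^(−rT) = e^(−0.017·0.6667) = 0.9887
Put-call parity: C − P = S − K·e^(−rT) = 476 − 468·0.9887 = 476 − 462.7116 = 13.2884
P = C − (C − P) = 68.39 − (13.2884) = 55.1016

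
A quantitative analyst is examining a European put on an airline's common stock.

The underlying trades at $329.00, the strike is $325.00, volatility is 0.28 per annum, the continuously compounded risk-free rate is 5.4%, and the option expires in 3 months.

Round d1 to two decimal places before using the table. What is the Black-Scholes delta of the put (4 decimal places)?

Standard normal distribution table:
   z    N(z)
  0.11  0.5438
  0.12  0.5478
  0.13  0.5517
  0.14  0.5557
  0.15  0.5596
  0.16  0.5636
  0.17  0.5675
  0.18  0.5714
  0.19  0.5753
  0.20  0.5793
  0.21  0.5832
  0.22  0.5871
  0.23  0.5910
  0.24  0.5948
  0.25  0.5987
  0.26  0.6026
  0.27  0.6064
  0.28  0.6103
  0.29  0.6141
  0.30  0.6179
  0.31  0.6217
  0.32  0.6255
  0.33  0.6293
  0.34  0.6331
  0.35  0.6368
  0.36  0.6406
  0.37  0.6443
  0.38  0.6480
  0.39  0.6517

-0.4013

σ√T = 0.28·√0.25 = 0.1400
d₁ = [ln(329/325) + (0.054 + 0.28²/2)·0.25] / 0.1400 = [0.0122 + 0.0233] / 0.1400 = 0.2538 ≈ 0.25
N(d₁) = N(0.25) = 0.5987
Δ_put = N(d₁) − 1 = 0.5987 − 1 = -0.4013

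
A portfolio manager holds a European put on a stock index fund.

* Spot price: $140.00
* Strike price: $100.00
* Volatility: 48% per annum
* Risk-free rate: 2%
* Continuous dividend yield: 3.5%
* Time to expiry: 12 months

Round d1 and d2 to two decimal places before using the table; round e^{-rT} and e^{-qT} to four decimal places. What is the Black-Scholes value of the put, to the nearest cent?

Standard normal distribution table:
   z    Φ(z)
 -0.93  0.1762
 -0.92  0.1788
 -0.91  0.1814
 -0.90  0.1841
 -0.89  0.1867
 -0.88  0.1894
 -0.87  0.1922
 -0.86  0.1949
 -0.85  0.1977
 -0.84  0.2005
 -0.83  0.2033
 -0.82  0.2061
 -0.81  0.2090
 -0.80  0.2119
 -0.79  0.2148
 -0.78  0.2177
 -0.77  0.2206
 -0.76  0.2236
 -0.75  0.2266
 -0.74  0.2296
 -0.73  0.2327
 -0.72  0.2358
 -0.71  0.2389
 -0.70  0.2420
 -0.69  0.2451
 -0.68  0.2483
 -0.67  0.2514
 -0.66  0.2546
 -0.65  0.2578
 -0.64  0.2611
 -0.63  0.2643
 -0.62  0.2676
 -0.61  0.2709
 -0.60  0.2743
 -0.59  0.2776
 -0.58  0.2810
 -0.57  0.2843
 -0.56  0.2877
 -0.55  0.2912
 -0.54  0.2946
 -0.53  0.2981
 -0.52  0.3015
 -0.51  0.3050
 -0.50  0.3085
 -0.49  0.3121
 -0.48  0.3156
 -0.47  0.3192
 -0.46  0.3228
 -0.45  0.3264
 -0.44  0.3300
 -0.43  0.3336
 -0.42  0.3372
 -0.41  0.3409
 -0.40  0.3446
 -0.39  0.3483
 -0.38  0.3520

σ√T = 0.48 × 1.0000 = 0.4800
d₁ = [ln(140/100) + (0.02 − 0.035 + 0.48²/2)·1] / 0.4800 = [0.3365 + 0.1002] / 0.4800 = 0.9097 ⇒ 0.91
d₂ = d₁ − σ√T = 0.9097 − 0.4800 = 0.4297 ⇒ 0.43
e^(−qT) = e^(−0.035·1) = 0.9656;  e^(−rT) = e^(−0.02·1) = 0.9802
P = 100·0.9802·N(-0.43) − 140·0.9656·N(-0.91) = 100·0.9802·0.3336 − 140·0.9656·0.1814 = 32.6995 − 24.5224 = 8.1771

$8.18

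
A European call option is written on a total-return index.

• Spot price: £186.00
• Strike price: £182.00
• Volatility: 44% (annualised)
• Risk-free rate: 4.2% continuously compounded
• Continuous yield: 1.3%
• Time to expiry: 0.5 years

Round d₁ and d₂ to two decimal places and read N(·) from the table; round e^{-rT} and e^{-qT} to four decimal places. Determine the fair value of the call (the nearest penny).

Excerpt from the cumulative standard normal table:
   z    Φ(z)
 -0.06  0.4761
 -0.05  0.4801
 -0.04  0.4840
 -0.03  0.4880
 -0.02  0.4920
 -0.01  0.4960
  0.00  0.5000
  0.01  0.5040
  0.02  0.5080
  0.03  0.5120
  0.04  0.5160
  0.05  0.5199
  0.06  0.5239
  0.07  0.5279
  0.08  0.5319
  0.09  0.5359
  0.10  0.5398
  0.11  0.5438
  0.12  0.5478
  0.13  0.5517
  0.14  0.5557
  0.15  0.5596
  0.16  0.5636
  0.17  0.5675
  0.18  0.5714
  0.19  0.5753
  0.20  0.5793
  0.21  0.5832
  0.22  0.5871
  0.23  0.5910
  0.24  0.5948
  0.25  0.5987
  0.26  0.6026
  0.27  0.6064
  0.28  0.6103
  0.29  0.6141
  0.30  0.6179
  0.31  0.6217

σ√T = 0.44 × 0.7071 = 0.3111
d₁ = [ln(186/182) + (0.042 − 0.013 + 0.44²/2)·0.5] / 0.3111 = [0.0217 + 0.0629] / 0.3111 = 0.2720 ⇒ 0.27
d₂ = d₁ − σ√T = 0.2720 − 0.3111 = -0.0391 ⇒ -0.04
exp(−qT) = exp(−0.013·0.5) = 0.9935;  exp(−rT) = exp(−0.042·0.5) = 0.9792
N(d₁) = N(0.27) = 0.6064;  N(d₂) = N(-0.04) = 0.4840
C = 186·0.9935·0.6064 − 182·0.9792·0.4840 = 112.0573 − 86.2558 = 25.8015

£25.80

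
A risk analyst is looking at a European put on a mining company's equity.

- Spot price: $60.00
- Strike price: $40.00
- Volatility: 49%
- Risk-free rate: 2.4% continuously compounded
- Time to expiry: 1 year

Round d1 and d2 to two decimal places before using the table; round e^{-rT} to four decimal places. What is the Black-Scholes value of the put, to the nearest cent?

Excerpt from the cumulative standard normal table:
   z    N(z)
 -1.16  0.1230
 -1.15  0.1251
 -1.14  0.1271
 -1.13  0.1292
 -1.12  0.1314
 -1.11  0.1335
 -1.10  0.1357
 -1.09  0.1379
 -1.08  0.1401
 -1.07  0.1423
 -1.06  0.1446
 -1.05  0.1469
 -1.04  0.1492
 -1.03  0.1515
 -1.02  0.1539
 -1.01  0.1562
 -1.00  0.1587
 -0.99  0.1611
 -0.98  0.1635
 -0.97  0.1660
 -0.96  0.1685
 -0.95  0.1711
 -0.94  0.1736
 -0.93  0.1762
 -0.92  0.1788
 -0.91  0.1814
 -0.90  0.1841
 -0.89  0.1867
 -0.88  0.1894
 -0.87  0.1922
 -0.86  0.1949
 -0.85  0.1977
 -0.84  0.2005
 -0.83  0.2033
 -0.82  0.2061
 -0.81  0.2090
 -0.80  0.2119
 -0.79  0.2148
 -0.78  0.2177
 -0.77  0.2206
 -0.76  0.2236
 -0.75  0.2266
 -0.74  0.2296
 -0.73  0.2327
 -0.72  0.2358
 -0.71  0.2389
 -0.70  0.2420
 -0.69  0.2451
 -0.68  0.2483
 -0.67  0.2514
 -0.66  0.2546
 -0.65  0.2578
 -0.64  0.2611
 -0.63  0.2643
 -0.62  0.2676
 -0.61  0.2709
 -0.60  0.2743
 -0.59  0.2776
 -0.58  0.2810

$2.44

σ√T = 0.49 × 1.0000 = 0.4900
ln(S/K) + (r + σ²/2)T = ln(60/40) + (0.024 + 0.49²/2)·1 = 0.4055 + 0.1440 = 0.5495
d₁ = 0.5495 / 0.4900 = 1.1215 ⇒ 1.12
d₂ = d₁ − σ√T = 1.1215 − 0.4900 = 0.6315 ⇒ 0.63
e^(−rT) = e^(−0.024·1) = 0.9763
N(−d₂) = N(-0.63) = 0.2643;  N(−d₁) = N(-1.12) = 0.1314
P = 40·0.9763·0.2643 − 60·0.1314 = 10.3214 − 7.8840 = 2.4374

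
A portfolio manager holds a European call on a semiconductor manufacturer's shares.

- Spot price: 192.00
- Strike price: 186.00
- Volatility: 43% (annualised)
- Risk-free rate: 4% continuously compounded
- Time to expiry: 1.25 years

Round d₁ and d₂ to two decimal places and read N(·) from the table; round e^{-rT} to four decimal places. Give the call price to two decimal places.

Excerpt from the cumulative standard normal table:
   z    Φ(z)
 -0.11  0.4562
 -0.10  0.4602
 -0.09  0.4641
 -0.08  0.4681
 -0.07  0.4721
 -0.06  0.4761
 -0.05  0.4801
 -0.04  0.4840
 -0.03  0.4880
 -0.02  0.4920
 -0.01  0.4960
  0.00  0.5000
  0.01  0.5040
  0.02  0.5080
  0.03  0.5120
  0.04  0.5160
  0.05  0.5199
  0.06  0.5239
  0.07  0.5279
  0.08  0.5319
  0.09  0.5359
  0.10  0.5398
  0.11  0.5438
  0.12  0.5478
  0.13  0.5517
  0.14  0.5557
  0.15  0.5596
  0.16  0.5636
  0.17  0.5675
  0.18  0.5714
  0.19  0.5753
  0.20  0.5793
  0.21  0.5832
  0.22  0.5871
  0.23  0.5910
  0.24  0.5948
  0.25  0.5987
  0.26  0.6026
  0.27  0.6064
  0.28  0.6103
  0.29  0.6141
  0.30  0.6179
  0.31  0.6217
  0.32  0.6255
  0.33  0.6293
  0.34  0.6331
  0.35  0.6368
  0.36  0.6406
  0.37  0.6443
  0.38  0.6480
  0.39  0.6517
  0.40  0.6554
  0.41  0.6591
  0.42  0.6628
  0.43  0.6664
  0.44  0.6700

T = 1.25;  σ√T = 0.4808
d₁ = [ln(192/186) + (0.04 + ½·0.43²)·1.25] / (σ√T) = (0.0317 + 0.1656) / 0.4808 = 0.4104 which rounds to 0.41
d₂ = 0.4104 − 0.4808 = -0.0703 which rounds to -0.07
exp(−rT) = exp(−0.04·1.25) = 0.9512
N(d₁) = N(0.41) = 0.6591;  N(d₂) = N(-0.07) = 0.4721
C = 192·0.6591 − 186·0.9512·0.4721 = 126.5472 − 83.5254 = 43.0218

43.02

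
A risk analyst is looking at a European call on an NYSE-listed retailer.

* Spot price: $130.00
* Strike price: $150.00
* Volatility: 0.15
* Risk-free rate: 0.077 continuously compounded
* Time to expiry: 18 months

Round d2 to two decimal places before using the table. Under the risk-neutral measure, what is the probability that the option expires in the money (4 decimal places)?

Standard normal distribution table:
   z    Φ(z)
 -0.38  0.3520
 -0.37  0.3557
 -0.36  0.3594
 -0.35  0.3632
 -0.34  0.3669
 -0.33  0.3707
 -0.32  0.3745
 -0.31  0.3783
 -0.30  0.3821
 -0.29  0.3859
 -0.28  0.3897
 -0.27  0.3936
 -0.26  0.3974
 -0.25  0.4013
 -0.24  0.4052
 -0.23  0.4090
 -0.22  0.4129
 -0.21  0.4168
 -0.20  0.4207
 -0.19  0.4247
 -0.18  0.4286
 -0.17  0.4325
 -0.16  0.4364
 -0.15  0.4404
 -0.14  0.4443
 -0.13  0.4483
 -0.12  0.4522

T = 1.5;  σ√T = 0.1837
d₁ = [ln(130/150) + (0.077 + 0.15²/2)·1.5] / 0.1837 = [-0.1431 + 0.1324] / 0.1837 = -0.0584 which rounds to -0.06
d₂ = d₁ − σ√T = -0.0584 − 0.1837 = -0.2421 which rounds to -0.24
Pr(exercise) under Q = N(d₂) = 0.4052

0.4052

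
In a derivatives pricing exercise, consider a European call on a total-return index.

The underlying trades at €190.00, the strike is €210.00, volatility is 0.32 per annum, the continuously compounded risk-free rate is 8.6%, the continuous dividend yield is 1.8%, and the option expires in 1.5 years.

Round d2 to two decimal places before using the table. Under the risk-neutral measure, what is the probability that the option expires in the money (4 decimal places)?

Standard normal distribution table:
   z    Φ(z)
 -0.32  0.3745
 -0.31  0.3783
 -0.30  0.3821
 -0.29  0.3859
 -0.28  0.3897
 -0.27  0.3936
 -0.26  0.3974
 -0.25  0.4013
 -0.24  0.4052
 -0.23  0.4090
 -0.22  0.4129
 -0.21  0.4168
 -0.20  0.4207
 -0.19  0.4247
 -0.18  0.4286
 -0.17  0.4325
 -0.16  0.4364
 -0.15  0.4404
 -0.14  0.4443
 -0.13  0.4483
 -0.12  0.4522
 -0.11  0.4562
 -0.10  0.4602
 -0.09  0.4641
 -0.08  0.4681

0.4247

T = 1.5;  σ√T = 0.3919
ln(S/K) + (r − q + σ²/2)T = ln(190/210) + (0.086 − 0.018 + 0.32²/2)·1.5 = -0.1001 + 0.1788 = 0.0787
d₁ = 0.0787 / 0.3919 = 0.2008 → 0.20
d₂ = d₁ − σ√T = 0.2008 − 0.3919 = -0.1911 → -0.19
Pr(exercise) under Q = N(d₂) = 0.4247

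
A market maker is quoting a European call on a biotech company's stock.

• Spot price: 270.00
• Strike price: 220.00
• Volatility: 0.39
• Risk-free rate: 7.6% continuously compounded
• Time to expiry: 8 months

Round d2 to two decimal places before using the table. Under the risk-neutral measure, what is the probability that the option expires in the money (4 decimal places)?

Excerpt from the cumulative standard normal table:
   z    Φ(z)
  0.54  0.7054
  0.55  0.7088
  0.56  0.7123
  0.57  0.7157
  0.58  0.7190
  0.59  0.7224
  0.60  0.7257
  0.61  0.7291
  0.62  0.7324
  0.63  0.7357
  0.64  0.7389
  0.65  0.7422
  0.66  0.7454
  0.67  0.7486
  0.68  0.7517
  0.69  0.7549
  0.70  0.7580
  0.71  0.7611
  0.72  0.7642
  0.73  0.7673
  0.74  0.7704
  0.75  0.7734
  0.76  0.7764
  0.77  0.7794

σ√T = 0.39 × 0.8165 = 0.3184
d₁ = [ln(270/220) + (0.076 + ½·0.39²)·0.6667] / (σ√T) = (0.2048 + 0.1014) / 0.3184 = 0.9615 → 0.96
d₂ = 0.9615 − 0.3184 = 0.6430 → 0.64
Pr(exercise) under Q = N(d₂) = 0.7389

0.7389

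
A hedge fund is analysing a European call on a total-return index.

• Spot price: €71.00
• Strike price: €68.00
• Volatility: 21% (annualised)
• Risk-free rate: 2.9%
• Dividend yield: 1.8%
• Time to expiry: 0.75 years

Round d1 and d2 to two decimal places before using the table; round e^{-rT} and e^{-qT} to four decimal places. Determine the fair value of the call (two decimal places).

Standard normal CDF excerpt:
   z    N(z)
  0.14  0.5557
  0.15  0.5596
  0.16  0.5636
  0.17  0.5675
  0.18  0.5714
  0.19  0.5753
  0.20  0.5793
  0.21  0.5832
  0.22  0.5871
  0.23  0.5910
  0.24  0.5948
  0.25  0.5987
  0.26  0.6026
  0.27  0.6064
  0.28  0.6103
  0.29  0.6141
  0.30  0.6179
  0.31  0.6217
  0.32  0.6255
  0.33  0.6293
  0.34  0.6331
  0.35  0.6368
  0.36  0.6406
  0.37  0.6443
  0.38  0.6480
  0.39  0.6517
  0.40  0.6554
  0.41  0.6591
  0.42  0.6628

T = 0.75;  σ√T = 0.1819
d₁ = [ln(71/68) + (0.029 − 0.018 + ½·0.21²)·0.75] / (σ√T) = (0.0432 + 0.0248) / 0.1819 = 0.3737 which rounds to 0.37
d₂ = 0.3737 − 0.1819 = 0.1918 which rounds to 0.19
e^(−qT) = e^(−0.018·0.75) = 0.9866;  e^(−rT) = e^(−0.029·0.75) = 0.9785
C = 71·0.9866·N(0.37) − 68·0.9785·N(0.19) = 71·0.9866·0.6443 − 68·0.9785·0.5753 = 45.1323 − 38.2793 = 6.8530

€6.85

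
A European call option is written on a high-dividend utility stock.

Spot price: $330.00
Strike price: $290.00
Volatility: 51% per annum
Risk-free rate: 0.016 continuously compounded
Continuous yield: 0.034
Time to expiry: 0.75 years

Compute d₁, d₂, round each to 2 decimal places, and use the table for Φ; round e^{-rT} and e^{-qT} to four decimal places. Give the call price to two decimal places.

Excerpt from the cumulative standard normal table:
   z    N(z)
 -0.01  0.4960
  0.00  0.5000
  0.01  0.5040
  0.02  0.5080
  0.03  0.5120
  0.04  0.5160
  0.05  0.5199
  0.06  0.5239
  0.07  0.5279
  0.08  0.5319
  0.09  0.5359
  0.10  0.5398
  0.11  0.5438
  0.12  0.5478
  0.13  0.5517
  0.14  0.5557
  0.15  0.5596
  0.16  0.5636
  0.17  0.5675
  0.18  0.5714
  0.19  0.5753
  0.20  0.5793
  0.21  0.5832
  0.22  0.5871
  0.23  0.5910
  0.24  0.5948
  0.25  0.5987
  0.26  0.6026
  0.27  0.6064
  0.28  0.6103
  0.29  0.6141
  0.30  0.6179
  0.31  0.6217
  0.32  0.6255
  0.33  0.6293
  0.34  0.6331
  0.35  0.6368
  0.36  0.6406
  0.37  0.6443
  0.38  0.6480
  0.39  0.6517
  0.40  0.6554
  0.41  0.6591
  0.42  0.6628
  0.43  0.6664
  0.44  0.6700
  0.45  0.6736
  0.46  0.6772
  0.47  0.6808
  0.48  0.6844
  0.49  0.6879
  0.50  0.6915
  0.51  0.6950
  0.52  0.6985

$72.30

σ√T = 0.51·√0.75 = 0.4417
d₁ = [ln(330/290) + (0.016 − 0.034 + ½·0.51²)·0.75] / (σ√T) = (0.1292 + 0.0840) / 0.4417 = 0.4828 → 0.48
d₂ = 0.4828 − 0.4417 = 0.0411 → 0.04
exp(−qT) = exp(−0.034·0.75) = 0.9748;  exp(−rT) = exp(−0.016·0.75) = 0.9881
C = 330·0.9748·N(0.48) − 290·0.9881·N(0.04) = 330·0.9748·0.6844 − 290·0.9881·0.5160 = 220.1605 − 147.8593 = 72.3012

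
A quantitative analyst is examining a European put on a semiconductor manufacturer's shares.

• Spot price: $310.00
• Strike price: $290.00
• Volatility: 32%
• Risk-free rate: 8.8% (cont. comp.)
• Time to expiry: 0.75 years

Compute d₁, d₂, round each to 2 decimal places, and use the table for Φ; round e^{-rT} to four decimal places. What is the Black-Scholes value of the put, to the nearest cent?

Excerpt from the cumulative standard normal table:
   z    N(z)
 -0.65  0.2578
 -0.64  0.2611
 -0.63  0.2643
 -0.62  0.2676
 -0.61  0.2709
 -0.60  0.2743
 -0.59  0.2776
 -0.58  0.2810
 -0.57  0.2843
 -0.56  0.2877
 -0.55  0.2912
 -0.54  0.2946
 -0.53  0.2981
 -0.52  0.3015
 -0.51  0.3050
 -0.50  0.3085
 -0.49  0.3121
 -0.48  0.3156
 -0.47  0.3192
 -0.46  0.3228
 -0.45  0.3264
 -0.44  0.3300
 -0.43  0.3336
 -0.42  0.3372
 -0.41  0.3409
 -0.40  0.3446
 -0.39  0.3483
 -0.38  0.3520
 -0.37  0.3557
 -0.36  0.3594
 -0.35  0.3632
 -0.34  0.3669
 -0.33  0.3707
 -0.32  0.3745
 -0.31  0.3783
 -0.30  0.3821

T = 0.75;  σ√T = 0.2771
d₁ = [ln(310/290) + (0.088 + ½·0.32²)·0.75] / (σ√T) = (0.0667 + 0.1044) / 0.2771 = 0.6174 ⇒ 0.62
d₂ = 0.6174 − 0.2771 = 0.3402 ⇒ 0.34
e^(−rT) = e^(−0.088·0.75) = 0.9361
N(−d₂) = N(-0.34) = 0.3669;  N(−d₁) = N(-0.62) = 0.2676
P = 290·0.9361·0.3669 − 310·0.2676 = 99.6020 − 82.9560 = 16.6460

$16.65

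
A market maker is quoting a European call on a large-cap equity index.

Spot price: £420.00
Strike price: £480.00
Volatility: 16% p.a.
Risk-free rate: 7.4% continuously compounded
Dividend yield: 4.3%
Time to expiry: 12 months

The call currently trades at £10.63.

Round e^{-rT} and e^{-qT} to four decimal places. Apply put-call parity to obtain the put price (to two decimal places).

e^(−qT) = e^(−0.043·1) = 0.9579;  e^(−rT) = e^(−0.074·1) = 0.9287
Put-call parity: C − P = S·e^(−qT) − K·e^(−rT) = 420·0.9579 − 480·0.9287 = 402.3180 − 445.7760 = -43.4580
P = C − (C − P) = 10.63 − (-43.4580) = 54.0880

£54.09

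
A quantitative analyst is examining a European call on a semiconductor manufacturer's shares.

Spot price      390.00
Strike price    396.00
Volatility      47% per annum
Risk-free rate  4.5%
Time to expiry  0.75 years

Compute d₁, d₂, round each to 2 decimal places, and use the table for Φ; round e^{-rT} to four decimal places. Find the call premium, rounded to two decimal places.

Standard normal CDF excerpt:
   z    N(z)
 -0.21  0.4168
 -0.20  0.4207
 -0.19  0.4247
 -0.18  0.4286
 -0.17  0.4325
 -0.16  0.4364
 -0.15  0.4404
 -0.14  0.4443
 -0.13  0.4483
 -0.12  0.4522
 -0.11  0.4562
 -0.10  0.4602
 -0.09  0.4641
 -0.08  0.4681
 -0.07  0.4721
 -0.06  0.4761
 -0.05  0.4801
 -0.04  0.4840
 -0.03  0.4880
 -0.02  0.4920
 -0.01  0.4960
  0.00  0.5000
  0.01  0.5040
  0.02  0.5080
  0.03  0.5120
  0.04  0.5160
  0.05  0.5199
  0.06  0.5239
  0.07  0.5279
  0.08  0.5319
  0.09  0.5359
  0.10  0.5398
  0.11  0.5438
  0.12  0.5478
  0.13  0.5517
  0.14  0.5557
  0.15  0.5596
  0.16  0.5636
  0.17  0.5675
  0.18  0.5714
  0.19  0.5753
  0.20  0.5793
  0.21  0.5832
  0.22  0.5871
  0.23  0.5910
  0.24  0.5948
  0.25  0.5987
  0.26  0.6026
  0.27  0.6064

σ√T = 0.47 × 0.8660 = 0.4070
d₁ = [ln(390/396) + (0.045 + ½·0.47²)·0.75] / (σ√T) = (-0.0153 + 0.1166) / 0.4070 = 0.2489 which rounds to 0.25
d₂ = 0.2489 − 0.4070 = -0.1581 which rounds to -0.16
exp(−rT) = exp(−0.045·0.75) = 0.9668
N(d₁) = N(0.25) = 0.5987;  N(d₂) = N(-0.16) = 0.4364
C = 390·0.5987 − 396·0.9668·0.4364 = 233.4930 − 167.0770 = 66.4160

66.42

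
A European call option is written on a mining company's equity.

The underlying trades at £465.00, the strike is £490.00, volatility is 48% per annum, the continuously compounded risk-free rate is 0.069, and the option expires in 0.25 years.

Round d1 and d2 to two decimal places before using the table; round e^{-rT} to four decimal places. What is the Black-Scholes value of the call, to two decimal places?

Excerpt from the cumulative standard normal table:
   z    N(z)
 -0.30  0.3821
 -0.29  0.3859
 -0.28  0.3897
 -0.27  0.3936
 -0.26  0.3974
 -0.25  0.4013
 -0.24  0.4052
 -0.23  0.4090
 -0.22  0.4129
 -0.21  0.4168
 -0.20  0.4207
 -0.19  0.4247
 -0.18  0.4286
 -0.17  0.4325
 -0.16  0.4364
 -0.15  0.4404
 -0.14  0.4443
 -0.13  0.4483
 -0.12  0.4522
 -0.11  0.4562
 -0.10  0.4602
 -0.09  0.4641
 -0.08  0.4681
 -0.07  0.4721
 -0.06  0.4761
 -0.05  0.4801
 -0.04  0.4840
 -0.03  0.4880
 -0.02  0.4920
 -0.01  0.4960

£37.35

σ√T = 0.48·√0.25 = 0.2400
ln(S/K) + (r + σ²/2)T = ln(465/490) + (0.069 + 0.48²/2)·0.25 = -0.0524 + 0.0461 = -0.0063
d₁ = -0.0063 / 0.2400 = -0.0263 ⇒ -0.03
d₂ = d₁ − σ√T = -0.0263 − 0.2400 = -0.2663 ⇒ -0.27
exp(−rT) = exp(−0.069·0.25) = 0.9829
N(d₁) = N(-0.03) = 0.4880;  N(d₂) = N(-0.27) = 0.3936
C = 465·0.4880 − 490·0.9829·0.3936 = 226.9200 − 189.5660 = 37.3540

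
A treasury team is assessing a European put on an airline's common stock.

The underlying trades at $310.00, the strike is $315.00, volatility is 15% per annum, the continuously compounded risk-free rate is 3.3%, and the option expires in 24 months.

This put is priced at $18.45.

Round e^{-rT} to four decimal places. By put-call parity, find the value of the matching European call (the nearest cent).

exp(−rT) = exp(−0.033·2) = 0.9361
Put-call parity: C − P = S − K·e^(−rT) = 310 − 315·0.9361 = 310 − 294.8715 = 15.1285
C = P + (C − P) = 18.45 + (15.1285) = 33.5785

$33.58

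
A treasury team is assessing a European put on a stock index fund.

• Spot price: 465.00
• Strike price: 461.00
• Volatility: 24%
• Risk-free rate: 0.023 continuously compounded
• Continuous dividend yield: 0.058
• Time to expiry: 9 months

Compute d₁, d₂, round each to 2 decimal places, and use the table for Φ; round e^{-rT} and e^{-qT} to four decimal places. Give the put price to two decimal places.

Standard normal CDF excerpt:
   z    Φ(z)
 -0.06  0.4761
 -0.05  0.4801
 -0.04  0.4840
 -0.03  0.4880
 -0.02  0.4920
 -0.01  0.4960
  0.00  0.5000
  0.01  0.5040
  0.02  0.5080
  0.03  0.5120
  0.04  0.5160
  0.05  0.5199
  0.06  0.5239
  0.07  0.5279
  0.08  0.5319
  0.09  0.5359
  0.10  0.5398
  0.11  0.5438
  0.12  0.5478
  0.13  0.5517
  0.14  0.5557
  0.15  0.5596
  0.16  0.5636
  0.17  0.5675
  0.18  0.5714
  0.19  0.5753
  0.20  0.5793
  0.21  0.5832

T = 0.75;  σ√T = 0.2078
ln(S/K) + (r − q + σ²/2)T = ln(465/461) + (0.023 − 0.058 + 0.24²/2)·0.75 = 0.0086 − 0.0047 = 0.0040
d₁ = 0.0040 / 0.2078 = 0.0192 ≈ 0.02
d₂ = d₁ − σ√T = 0.0192 − 0.2078 = -0.1887 ≈ -0.19
e^(−qT) = e^(−0.058·0.75) = 0.9574;  e^(−rT) = e^(−0.023·0.75) = 0.9829
N(−d₂) = N(0.19) = 0.5753;  N(−d₁) = N(-0.02) = 0.4920
P = 461·0.9829·0.5753 − 465·0.9574·0.4920 = 260.6782 − 219.0340 = 41.6442

41.64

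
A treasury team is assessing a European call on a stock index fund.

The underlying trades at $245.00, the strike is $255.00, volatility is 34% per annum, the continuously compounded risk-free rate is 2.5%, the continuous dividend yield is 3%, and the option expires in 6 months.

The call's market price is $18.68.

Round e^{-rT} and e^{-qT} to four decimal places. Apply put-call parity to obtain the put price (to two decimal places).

$29.17

e^(−qT) = e^(−0.03·0.5) = 0.9851;  e^(−rT) = e^(−0.025·0.5) = 0.9876
Put-call parity: C − P = S·e^(−qT) − K·e^(−rT) = 245·0.9851 − 255·0.9876 = 241.3495 − 251.8380 = -10.4885
P = C − (C − P) = 18.68 − (-10.4885) = 29.1685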